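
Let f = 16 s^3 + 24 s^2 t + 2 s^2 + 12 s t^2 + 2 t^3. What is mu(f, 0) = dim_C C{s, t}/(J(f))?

2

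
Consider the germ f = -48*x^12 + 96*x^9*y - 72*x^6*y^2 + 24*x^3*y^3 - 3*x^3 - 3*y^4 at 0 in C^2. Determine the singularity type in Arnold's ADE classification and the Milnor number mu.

The Hessian of f at 0 is [[0, 0], [0, 0]] with rank 0, so corank 2. A Groebner basis of the Jacobian ideal J(f) in C{x,y} is {y^3, x^2}; counting standard monomials gives mu = 6. Corank 2; j^3 = -3*x^3 is a perfect cube, so E-series; the 4-jet and mu = 6 give E_6.

Type E_{6}, Milnor number mu = 6.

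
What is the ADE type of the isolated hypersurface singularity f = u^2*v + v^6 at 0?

D_7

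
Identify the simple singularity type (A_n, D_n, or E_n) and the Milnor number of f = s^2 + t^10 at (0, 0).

Type A9, Milnor number mu = 9.

The Hessian of f at 0 has rank 1. Corank 1: A-series; mu = 9 gives A_9.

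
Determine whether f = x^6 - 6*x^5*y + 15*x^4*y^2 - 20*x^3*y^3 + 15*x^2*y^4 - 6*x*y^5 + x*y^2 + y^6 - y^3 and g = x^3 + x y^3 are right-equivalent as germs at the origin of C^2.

No.

The Hessian of f at 0 is [[0, 0], [0, 0]] with rank 0, so corank 2. A Groebner basis of the Jacobian ideal J(f) in C{x,y} is {x^5 + y^2/6, y^3, x*y - y^2}; counting standard monomials gives mu = 7. Corank 2; j^3 = y^2*(x - y) has shape L^2 M (L != M), so D-series; mu = 7 gives D_7. The Hessian of g at 0 is [[0, 0], [0, 0]] with rank 0, so corank 2. A Groebner basis of the Jacobian ideal J(g) in C{x,y} is {x^3, x*y^2, 3*x^2 + y^3}; counting standard monomials gives mu = 7. Corank 2; j^3 = x^3 is a perfect cube, so E-series; the 4-jet and mu = 7 give E_7. f is D_7 but g is E_7, hence not right-equivalent.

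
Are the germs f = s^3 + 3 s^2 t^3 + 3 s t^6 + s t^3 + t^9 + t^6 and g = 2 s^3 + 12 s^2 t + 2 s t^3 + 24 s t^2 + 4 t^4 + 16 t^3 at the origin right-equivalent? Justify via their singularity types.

The Hessian of f at 0 has rank 0. Corank 2; j^3 = s^3 is a perfect cube, so E-series; the 4-jet and mu = 7 give E_7. The Hessian of g at 0 has rank 0. Corank 2; j^3 = 2*(s + 2*t)^3 is a perfect cube, so E-series; the 4-jet and mu = 7 give E_7. Both have type E_7, hence right-equivalent.

Yes.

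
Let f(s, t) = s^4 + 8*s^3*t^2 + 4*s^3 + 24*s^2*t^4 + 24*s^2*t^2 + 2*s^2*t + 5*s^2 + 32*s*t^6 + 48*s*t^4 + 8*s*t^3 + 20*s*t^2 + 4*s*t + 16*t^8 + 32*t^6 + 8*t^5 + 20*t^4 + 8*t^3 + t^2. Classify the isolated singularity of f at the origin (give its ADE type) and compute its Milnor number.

Type A1, Milnor number mu = 1.

The Hessian of f at 0 has rank 2. Corank 0: nondegenerate Morse point, so A_1.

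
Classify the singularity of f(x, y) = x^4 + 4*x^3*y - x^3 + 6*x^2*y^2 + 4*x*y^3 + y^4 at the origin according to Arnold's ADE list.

The Hessian of f at 0 has rank 0. Corank 2; j^3 = -x^3 is a perfect cube, so E-series; the 4-jet and mu = 6 give E_6.

E_6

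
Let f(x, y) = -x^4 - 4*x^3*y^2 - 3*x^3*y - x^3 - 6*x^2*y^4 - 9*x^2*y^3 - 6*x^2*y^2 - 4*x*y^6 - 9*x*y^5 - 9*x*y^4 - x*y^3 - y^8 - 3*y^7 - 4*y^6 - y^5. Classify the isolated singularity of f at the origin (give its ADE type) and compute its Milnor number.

Type E7, Milnor number mu = 7.

The Hessian of f at 0 has rank 0. Corank 2; j^3 = -x^3 is a perfect cube, so E-series; the 4-jet and mu = 7 give E_7.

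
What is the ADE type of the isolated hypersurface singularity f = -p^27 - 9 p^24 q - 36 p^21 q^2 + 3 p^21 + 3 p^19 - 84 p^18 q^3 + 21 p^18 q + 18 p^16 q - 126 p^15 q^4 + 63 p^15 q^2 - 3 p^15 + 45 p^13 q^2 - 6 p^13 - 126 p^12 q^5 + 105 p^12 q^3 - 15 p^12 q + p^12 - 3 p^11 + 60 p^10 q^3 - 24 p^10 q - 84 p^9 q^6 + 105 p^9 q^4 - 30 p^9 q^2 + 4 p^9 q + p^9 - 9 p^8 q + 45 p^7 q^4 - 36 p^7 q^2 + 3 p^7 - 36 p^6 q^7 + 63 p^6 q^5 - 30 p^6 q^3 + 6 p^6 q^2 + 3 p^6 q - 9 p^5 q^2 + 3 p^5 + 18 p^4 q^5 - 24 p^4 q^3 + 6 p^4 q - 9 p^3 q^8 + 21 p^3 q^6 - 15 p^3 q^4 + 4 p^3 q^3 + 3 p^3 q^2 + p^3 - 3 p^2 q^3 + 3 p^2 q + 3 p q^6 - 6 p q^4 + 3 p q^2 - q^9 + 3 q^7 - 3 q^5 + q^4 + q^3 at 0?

E6

The Hessian of f at 0 has rank 0. Corank 2; j^3 = (p + q)^3 is a perfect cube, so E-series; the 4-jet and mu = 6 give E_6.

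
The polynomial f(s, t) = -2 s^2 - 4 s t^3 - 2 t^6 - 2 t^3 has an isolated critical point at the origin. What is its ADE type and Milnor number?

The Hessian of f at 0 is [[-4, 0], [0, 0]] with rank 1, so corank 1. A Groebner basis of the Jacobian ideal J(f) in C{s,t} is {t^2, s}; counting standard monomials gives mu = 2. Corank 1: A-series; mu = 2 gives A_2.

Type A2, Milnor number mu = 2.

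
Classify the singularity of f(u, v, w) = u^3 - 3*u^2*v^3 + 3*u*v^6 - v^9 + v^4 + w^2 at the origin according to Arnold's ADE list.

E6

The Hessian of f at 0 is [[0, 0, 0], [0, 0, 0], [0, 0, 2]] with rank 1, so corank 2. A Groebner basis of the Jacobian ideal J(f) in C{u,v,w} is {v^3, u^2, w}; counting standard monomials gives mu = 6. Corank 2; j^3 = u^3 is a perfect cube, so E-series; the 4-jet and mu = 6 give E_6.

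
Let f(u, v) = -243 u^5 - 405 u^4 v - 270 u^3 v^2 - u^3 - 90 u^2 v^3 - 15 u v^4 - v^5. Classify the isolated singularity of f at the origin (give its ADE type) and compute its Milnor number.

Type E_{8}, Milnor number mu = 8.

The Hessian of f at 0 has rank 0. Corank 2; j^3 = -u^3 is a perfect cube, so E-series; the 5-jet and mu = 8 give E_8.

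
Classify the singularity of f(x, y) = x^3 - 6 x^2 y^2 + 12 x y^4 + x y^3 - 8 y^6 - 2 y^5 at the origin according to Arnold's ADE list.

E7

The Hessian of f at 0 is [[0, 0], [0, 0]] with rank 0, so corank 2. A Groebner basis of the Jacobian ideal J(f) in C{x,y} is {-x^2/4 + y^4 - y^3/12, x^3, x^2*y + x^2/12 + y^3/36, -x^2/2 + x*y^2 - y^3/6}; counting standard monomials gives mu = 7. Corank 2; j^3 = x^3 is a perfect cube, so E-series; the 4-jet and mu = 7 give E_7.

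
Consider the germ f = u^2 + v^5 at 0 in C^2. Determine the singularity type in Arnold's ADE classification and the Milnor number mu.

The Hessian of f at 0 is [[2, 0], [0, 0]] with rank 1, so corank 1. A Groebner basis of the Jacobian ideal J(f) in C{u,v} is {v^4, u}; counting standard monomials gives mu = 4. Corank 1: A-series; mu = 4 gives A_4.

Type A_4, Milnor number mu = 4.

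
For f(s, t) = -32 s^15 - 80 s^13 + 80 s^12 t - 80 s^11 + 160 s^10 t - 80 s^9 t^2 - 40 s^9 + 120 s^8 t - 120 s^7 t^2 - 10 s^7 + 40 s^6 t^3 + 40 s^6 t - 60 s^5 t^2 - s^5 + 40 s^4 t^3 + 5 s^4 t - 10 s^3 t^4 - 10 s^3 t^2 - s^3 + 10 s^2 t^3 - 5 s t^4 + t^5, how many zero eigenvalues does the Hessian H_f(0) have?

The Hessian at 0 is [[0, 0], [0, 0]] of rank 0; hence corank 2.

2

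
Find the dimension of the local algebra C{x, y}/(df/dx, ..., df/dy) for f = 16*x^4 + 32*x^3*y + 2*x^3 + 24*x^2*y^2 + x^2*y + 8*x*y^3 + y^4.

5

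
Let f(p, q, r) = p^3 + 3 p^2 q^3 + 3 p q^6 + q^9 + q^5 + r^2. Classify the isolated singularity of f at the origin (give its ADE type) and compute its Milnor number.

Type E_8, Milnor number mu = 8.

The Hessian of f at 0 has rank 1. Corank 2; j^3 = p^3 is a perfect cube, so E-series; the 5-jet and mu = 8 give E_8.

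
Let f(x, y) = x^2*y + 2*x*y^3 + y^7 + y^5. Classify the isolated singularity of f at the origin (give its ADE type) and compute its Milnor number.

Type D8, Milnor number mu = 8.

The Hessian of f at 0 is [[0, 0], [0, 0]] with rank 0, so corank 2. A Groebner basis of the Jacobian ideal J(f) in C{x,y} is {x^2*y^2 + x^2/7 + x*y^2/7, x^3 - x^2/7 - x*y^2/7, x*y + y^3}; counting standard monomials gives mu = 8. Corank 2; j^3 = x^2*y has shape L^2 M (L != M), so D-series; mu = 8 gives D_8.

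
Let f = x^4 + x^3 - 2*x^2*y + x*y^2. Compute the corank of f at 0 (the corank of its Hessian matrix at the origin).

2

Hessian at 0 has rank 0.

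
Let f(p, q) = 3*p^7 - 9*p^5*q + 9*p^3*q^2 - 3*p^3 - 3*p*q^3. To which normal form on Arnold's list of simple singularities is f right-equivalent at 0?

E7

The Hessian of f at 0 has rank 0. Corank 2; j^3 = -3*p^3 is a perfect cube, so E-series; the 4-jet and mu = 7 give E_7.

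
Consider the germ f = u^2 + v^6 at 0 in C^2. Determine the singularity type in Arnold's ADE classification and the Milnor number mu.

The Hessian of f at 0 has rank 1. Corank 1: A-series; mu = 5 gives A_5.

Type A_5, Milnor number mu = 5.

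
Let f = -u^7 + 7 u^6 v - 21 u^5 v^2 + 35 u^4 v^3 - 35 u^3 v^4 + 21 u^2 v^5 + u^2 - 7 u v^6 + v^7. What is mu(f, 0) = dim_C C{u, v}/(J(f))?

The Hessian of f at 0 has rank 1. Corank 1: A-series; mu = 6 gives A_6.

6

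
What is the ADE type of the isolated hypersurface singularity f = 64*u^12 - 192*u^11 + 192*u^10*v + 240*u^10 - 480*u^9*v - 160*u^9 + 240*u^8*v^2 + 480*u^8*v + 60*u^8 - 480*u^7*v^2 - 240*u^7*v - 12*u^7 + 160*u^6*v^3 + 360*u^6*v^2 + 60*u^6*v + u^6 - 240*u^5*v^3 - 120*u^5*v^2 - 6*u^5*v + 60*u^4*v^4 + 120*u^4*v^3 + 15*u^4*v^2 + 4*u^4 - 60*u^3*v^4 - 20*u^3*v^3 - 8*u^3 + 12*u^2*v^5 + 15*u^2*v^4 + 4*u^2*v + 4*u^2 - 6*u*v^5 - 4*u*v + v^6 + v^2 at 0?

A_5

The Hessian of f at 0 has rank 1. Corank 1: A-series; mu = 5 gives A_5.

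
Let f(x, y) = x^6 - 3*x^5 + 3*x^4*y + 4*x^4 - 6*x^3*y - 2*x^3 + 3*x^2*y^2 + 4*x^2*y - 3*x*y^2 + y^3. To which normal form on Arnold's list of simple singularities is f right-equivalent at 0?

The Hessian of f at 0 is [[0, 0], [0, 0]] with rank 0, so corank 2. A Groebner basis of the Jacobian ideal J(f) in C{x,y} is {y^3, x^2 - 3*y^2/2, x*y - 3*y^2/2}; counting standard monomials gives mu = 4. Corank 2; j^3 = -(x - y)*(2*x^2 - 2*x*y + y^2) splits into three distinct lines over C (the quadratic factor has nonzero discriminant), so D_4.

D_4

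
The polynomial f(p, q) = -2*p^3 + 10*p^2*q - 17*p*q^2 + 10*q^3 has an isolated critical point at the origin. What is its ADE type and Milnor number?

Type D_{4}, Milnor number mu = 4.

The Hessian of f at 0 has rank 0. Corank 2; j^3 = -(p - 2*q)*(2*p^2 - 6*p*q + 5*q^2) splits into three distinct lines over C (the quadratic factor has nonzero discriminant), so D_4.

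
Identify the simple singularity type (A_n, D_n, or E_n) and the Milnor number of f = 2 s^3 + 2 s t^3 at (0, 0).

The Hessian of f at 0 has rank 0. Corank 2; j^3 = 2*s^3 is a perfect cube, so E-series; the 4-jet and mu = 7 give E_7.

Type E_{7}, Milnor number mu = 7.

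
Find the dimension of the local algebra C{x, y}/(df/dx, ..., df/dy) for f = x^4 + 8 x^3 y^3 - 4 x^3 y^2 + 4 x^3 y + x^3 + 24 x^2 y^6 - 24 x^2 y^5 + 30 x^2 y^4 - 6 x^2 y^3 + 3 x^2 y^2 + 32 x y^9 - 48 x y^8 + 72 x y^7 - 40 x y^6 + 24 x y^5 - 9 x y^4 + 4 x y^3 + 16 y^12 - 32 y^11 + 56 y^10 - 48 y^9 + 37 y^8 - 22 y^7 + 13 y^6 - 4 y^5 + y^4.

6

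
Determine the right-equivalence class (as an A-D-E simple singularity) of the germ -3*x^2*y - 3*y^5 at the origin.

D6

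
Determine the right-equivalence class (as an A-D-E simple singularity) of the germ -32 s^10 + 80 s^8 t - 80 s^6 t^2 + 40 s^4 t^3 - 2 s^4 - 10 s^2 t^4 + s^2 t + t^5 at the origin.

D_{6}

The Hessian of f at 0 has rank 0. Corank 2; j^3 = s^2*t has shape L^2 M (L != M), so D-series; mu = 6 gives D_6.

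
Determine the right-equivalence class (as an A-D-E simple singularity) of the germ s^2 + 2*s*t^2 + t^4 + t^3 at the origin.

A_2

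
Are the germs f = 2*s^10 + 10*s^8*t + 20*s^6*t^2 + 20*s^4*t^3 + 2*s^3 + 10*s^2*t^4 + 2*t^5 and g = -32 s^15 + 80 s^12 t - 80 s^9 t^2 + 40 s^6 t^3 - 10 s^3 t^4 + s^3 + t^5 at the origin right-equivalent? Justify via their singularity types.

The Hessian of f at 0 is [[0, 0], [0, 0]] with rank 0, so corank 2. A Groebner basis of the Jacobian ideal J(f) in C{s,t} is {t^4, s^2}; counting standard monomials gives mu = 8. Corank 2; j^3 = 2*s^3 is a perfect cube, so E-series; the 5-jet and mu = 8 give E_8. The Hessian of g at 0 is [[0, 0], [0, 0]] with rank 0, so corank 2. A Groebner basis of the Jacobian ideal J(g) in C{s,t} is {t^4, s^2}; counting standard monomials gives mu = 8. Corank 2; j^3 = s^3 is a perfect cube, so E-series; the 5-jet and mu = 8 give E_8. Both have type E_8, hence right-equivalent.

Yes.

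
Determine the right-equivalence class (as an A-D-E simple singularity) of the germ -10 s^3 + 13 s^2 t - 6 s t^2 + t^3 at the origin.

D4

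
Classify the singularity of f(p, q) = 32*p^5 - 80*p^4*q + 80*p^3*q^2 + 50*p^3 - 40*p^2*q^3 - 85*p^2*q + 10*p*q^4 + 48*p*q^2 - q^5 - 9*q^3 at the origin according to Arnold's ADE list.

The Hessian of f at 0 is [[0, 0], [0, 0]] with rank 0, so corank 2. A Groebner basis of the Jacobian ideal J(f) in C{p,q} is {-625*p*q/2 + q^4 + 375*q^2/2, p*q^2 - 3*q^3/5, p^2 - 11*p*q/10 + 3*q^2/10}; counting standard monomials gives mu = 6. Corank 2; j^3 = (2*p - q)*(5*p - 3*q)^2 has shape L^2 M (L != M), so D-series; mu = 6 gives D_6.

D_6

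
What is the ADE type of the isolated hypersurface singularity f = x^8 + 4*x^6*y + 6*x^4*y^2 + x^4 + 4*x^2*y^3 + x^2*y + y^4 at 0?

The Hessian of f at 0 is [[0, 0], [0, 0]] with rank 0, so corank 2. A Groebner basis of the Jacobian ideal J(f) in C{x,y} is {x^3, x^2/4 + y^3, x*y}; counting standard monomials gives mu = 5. Corank 2; j^3 = x^2*y has shape L^2 M (L != M), so D-series; mu = 5 gives D_5.

D5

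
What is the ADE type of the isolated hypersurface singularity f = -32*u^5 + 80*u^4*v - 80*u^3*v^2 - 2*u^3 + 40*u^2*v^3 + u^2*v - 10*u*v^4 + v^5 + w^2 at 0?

The Hessian of f at 0 is [[0, 0, 0], [0, 0, 0], [0, 0, 2]] with rank 1, so corank 2. A Groebner basis of the Jacobian ideal J(f) in C{u,v,w} is {u*v/10 + v^4, u*v^2, u^2 - u*v/2, w}; counting standard monomials gives mu = 6. Corank 2; j^3 = -u^2*(2*u - v) has shape L^2 M (L != M), so D-series; mu = 6 gives D_6.

D_6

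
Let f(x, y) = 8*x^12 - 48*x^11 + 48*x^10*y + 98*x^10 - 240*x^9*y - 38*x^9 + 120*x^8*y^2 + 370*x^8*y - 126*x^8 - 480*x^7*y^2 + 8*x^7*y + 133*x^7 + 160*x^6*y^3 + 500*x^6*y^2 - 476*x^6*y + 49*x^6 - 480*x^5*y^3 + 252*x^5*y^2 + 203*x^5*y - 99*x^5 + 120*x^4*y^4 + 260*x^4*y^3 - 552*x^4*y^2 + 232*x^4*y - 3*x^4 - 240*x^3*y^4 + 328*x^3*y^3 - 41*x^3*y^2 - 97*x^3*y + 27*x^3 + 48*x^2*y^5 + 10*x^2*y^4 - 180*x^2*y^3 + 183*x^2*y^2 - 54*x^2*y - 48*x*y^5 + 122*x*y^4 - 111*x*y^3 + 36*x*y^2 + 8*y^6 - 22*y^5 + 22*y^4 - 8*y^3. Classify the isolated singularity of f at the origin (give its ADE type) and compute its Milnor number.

Type E7, Milnor number mu = 7.

The Hessian of f at 0 has rank 0. Corank 2; j^3 = (3*x - 2*y)^3 is a perfect cube, so E-series; the 4-jet and mu = 7 give E_7.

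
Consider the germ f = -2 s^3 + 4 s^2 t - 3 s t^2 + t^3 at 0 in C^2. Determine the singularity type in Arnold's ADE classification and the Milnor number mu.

Type D4, Milnor number mu = 4.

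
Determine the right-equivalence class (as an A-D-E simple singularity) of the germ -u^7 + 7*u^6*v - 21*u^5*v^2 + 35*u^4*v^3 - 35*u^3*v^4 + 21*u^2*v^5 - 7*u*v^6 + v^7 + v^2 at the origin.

A_6

The Hessian of f at 0 has rank 1. Corank 1: A-series; mu = 6 gives A_6.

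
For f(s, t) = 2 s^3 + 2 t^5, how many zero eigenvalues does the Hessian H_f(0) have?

2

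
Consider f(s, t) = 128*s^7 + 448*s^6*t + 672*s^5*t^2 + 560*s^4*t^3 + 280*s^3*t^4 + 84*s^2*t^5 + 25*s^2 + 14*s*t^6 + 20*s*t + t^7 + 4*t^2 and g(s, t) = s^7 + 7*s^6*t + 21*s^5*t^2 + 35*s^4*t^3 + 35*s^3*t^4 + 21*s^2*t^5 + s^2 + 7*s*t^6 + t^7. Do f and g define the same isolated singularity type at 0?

Yes.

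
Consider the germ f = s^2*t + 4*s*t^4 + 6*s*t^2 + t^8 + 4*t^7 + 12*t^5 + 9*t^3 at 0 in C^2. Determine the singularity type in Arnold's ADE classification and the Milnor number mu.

Type D_9, Milnor number mu = 9.

The Hessian of f at 0 has rank 0. Corank 2; j^3 = t*(s + 3*t)^2 has shape L^2 M (L != M), so D-series; mu = 9 gives D_9.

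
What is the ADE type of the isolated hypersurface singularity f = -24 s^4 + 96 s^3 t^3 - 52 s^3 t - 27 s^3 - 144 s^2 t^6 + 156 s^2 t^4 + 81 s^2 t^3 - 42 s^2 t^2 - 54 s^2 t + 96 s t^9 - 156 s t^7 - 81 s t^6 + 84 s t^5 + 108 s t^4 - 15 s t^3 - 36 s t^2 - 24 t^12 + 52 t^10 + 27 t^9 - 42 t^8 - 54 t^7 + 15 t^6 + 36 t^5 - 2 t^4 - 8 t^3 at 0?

E_{7}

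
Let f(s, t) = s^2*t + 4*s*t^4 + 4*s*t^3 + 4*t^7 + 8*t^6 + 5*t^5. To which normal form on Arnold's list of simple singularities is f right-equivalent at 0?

The Hessian of f at 0 has rank 0. Corank 2; j^3 = s^2*t has shape L^2 M (L != M), so D-series; mu = 6 gives D_6.

D_{6}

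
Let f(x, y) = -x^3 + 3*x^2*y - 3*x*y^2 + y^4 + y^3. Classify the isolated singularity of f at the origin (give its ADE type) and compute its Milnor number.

The Hessian of f at 0 has rank 0. Corank 2; j^3 = -(x - y)^3 is a perfect cube, so E-series; the 4-jet and mu = 6 give E_6.

Type E_{6}, Milnor number mu = 6.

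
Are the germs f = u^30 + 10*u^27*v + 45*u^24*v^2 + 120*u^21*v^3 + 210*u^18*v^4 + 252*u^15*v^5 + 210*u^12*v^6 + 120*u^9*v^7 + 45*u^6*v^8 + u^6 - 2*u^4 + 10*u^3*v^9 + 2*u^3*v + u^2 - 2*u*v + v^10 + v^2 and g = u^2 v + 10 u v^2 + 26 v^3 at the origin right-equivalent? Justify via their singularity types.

The Hessian of f at 0 has rank 1. Corank 1: A-series; mu = 9 gives A_9. The Hessian of g at 0 has rank 0. Corank 2; j^3 = v*(u^2 + 10*u*v + 26*v^2) splits into three distinct lines over C (the quadratic factor has nonzero discriminant), so D_4. f is A_9 but g is D_4, hence not right-equivalent.

No.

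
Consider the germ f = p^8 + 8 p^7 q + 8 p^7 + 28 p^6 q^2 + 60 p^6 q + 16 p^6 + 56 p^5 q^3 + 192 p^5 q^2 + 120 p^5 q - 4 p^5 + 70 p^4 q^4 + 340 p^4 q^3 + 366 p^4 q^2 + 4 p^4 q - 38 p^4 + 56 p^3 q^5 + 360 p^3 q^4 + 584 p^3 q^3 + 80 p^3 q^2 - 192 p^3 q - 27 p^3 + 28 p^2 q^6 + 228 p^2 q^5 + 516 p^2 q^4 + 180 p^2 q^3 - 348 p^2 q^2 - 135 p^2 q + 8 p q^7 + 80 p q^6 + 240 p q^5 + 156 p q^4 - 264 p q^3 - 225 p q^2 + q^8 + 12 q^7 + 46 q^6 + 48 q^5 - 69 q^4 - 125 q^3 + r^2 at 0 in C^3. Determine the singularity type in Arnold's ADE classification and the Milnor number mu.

The Hessian of f at 0 has rank 1. Corank 2; j^3 = -(3*p + 5*q)^3 is a perfect cube, so E-series; the 4-jet and mu = 6 give E_6.

Type E_6, Milnor number mu = 6.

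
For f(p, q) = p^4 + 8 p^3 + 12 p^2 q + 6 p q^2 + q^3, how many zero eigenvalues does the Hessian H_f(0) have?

The Hessian at 0 is [[0, 0], [0, 0]] of rank 0; hence corank 2.

2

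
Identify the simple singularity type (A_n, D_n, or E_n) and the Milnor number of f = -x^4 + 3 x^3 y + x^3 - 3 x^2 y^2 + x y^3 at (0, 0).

Type E7, Milnor number mu = 7.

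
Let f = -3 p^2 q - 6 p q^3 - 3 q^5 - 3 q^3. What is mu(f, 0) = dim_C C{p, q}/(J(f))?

The Hessian of f at 0 has rank 0. Corank 2; j^3 = -3*q*(p^2 + q^2) splits into three distinct lines over C (the quadratic factor has nonzero discriminant), so D_4.

4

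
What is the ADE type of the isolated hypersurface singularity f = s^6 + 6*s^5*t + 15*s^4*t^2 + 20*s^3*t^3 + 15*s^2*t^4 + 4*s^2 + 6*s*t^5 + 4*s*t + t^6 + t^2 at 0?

A_5

The Hessian of f at 0 has rank 1. Corank 1: A-series; mu = 5 gives A_5.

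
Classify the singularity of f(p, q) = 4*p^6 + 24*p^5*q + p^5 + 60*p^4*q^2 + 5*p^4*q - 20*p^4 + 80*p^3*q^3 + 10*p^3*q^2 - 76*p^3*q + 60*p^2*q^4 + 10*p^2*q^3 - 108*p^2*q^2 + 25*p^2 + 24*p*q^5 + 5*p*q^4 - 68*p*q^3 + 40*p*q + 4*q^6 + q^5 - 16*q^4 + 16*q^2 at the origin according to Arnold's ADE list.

A4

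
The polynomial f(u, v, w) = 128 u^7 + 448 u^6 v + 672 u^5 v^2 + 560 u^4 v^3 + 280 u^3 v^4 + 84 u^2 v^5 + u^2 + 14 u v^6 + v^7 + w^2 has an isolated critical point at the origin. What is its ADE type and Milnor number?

Type A6, Milnor number mu = 6.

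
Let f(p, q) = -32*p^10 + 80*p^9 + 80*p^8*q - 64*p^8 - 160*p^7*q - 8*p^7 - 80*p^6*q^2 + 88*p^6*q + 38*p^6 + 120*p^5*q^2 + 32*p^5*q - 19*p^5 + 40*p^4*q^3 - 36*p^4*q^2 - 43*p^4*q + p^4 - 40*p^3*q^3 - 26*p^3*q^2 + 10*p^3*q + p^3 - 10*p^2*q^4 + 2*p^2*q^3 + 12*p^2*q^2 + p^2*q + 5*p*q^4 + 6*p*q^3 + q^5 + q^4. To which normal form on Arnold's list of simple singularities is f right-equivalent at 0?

D5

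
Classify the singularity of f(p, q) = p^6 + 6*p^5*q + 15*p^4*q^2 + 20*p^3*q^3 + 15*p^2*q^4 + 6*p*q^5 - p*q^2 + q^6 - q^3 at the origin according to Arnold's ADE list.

The Hessian of f at 0 has rank 0. Corank 2; j^3 = -q^2*(p + q) has shape L^2 M (L != M), so D-series; mu = 7 gives D_7.

D_7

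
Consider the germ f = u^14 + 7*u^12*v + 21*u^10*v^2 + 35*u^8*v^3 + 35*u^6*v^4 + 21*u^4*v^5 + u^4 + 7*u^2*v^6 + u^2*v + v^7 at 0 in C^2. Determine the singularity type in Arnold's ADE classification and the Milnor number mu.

The Hessian of f at 0 has rank 0. Corank 2; j^3 = u^2*v has shape L^2 M (L != M), so D-series; mu = 8 gives D_8.

Type D_8, Milnor number mu = 8.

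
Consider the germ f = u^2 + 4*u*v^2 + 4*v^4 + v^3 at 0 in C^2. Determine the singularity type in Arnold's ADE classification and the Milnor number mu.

Type A2, Milnor number mu = 2.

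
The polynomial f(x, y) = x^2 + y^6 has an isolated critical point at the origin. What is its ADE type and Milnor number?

Type A_{5}, Milnor number mu = 5.

The Hessian of f at 0 is [[2, 0], [0, 0]] with rank 1, so corank 1. A Groebner basis of the Jacobian ideal J(f) in C{x,y} is {y^5, x}; counting standard monomials gives mu = 5. Corank 1: A-series; mu = 5 gives A_5.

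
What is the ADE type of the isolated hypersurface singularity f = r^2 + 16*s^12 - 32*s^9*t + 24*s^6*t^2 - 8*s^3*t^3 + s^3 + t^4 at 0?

The Hessian of f at 0 has rank 1. Corank 2; j^3 = s^3 is a perfect cube, so E-series; the 4-jet and mu = 6 give E_6.

E_6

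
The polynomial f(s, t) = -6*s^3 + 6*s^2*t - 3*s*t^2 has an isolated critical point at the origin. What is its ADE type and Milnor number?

Type D_{4}, Milnor number mu = 4.

The Hessian of f at 0 has rank 0. Corank 2; j^3 = -3*s*(2*s^2 - 2*s*t + t^2) splits into three distinct lines over C (the quadratic factor has nonzero discriminant), so D_4.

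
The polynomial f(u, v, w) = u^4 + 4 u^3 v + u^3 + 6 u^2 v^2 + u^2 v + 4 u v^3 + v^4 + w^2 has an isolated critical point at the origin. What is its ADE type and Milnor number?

The Hessian of f at 0 has rank 1. Corank 2; j^3 = u^2*(u + v) has shape L^2 M (L != M), so D-series; mu = 5 gives D_5.

Type D_{5}, Milnor number mu = 5.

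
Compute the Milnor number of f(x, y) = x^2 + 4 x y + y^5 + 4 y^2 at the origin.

4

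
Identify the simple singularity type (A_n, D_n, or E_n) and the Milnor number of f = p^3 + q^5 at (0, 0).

Type E_{8}, Milnor number mu = 8.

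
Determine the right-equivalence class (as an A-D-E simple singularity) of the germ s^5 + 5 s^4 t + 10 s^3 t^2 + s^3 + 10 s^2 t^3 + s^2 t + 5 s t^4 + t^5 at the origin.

The Hessian of f at 0 is [[0, 0], [0, 0]] with rank 0, so corank 2. A Groebner basis of the Jacobian ideal J(f) in C{s,t} is {-s*t/5 + t^4, s*t^2, s^2 + s*t}; counting standard monomials gives mu = 6. Corank 2; j^3 = s^2*(s + t) has shape L^2 M (L != M), so D-series; mu = 6 gives D_6.

D6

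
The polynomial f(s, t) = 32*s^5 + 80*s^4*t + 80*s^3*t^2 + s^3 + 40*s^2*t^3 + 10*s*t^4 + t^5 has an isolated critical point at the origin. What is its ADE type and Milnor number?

The Hessian of f at 0 has rank 0. Corank 2; j^3 = s^3 is a perfect cube, so E-series; the 5-jet and mu = 8 give E_8.

Type E_{8}, Milnor number mu = 8.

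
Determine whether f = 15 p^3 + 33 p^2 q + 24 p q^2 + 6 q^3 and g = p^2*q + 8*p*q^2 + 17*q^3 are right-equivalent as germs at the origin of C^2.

The Hessian of f at 0 is [[0, 0], [0, 0]] with rank 0, so corank 2. A Groebner basis of the Jacobian ideal J(f) in C{p,q} is {q^3, p^2 + 2*q^2, p*q - q^2}; counting standard monomials gives mu = 4. Corank 2; j^3 = 3*(p + q)*(5*p^2 + 6*p*q + 2*q^2) splits into three distinct lines over C (the quadratic factor has nonzero discriminant), so D_4. The Hessian of g at 0 is [[0, 0], [0, 0]] with rank 0, so corank 2. A Groebner basis of the Jacobian ideal J(g) in C{p,q} is {q^3, p^2 - 13*q^2, p*q + 4*q^2}; counting standard monomials gives mu = 4. Corank 2; j^3 = q*(p^2 + 8*p*q + 17*q^2) splits into three distinct lines over C (the quadratic factor has nonzero discriminant), so D_4. Both have type D_4, hence right-equivalent.

Yes.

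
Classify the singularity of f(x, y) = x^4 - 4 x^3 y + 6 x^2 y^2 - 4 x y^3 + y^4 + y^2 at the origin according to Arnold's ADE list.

A_3

The Hessian of f at 0 is [[0, 0], [0, 2]] with rank 1, so corank 1. A Groebner basis of the Jacobian ideal J(f) in C{x,y} is {x^3, y}; counting standard monomials gives mu = 3. Corank 1: A-series; mu = 3 gives A_3.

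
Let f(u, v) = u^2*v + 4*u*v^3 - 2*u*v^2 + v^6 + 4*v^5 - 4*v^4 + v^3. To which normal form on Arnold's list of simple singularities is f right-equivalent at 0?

D_7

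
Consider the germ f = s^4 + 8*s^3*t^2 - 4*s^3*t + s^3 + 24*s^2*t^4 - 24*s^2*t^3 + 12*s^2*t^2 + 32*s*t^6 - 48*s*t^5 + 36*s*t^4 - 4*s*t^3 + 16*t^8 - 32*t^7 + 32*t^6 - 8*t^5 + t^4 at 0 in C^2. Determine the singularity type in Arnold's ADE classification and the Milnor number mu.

Type E6, Milnor number mu = 6.

The Hessian of f at 0 is [[0, 0], [0, 0]] with rank 0, so corank 2. A Groebner basis of the Jacobian ideal J(f) in C{s,t} is {s^3, s^2*t, s^2/4 + s*t^2, 3*s^2/4 + t^3}; counting standard monomials gives mu = 6. Corank 2; j^3 = s^3 is a perfect cube, so E-series; the 4-jet and mu = 6 give E_6.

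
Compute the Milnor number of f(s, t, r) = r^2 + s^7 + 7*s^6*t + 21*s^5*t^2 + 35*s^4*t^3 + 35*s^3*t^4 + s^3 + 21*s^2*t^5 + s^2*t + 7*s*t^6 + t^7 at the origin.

8

The Hessian of f at 0 has rank 1. Corank 2; j^3 = s^2*(s + t) has shape L^2 M (L != M), so D-series; mu = 8 gives D_8.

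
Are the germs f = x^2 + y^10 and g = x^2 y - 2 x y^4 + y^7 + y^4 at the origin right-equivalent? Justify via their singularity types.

The Hessian of f at 0 has rank 1. Corank 1: A-series; mu = 9 gives A_9. The Hessian of g at 0 has rank 0. Corank 2; j^3 = x^2*y has shape L^2 M (L != M), so D-series; mu = 5 gives D_5. f is A_9 but g is D_5, hence not right-equivalent.

No.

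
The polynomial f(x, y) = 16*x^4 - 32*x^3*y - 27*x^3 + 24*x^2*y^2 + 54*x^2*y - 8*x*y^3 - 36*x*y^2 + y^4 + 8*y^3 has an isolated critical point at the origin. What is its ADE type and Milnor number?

Type E6, Milnor number mu = 6.

The Hessian of f at 0 is [[0, 0], [0, 0]] with rank 0, so corank 2. A Groebner basis of the Jacobian ideal J(f) in C{x,y} is {y^4, x*y^2 - 11*y^3/18, x^2 - 4*x*y/3 + 4*y^2/9}; counting standard monomials gives mu = 6. Corank 2; j^3 = -(3*x - 2*y)^3 is a perfect cube, so E-series; the 4-jet and mu = 6 give E_6.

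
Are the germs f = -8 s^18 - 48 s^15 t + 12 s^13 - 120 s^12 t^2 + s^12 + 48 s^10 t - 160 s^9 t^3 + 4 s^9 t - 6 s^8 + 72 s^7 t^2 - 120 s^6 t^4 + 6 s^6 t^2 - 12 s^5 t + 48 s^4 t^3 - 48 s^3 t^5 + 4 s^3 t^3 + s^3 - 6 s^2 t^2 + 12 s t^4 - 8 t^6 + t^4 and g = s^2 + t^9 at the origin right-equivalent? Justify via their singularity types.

No.

The Hessian of f at 0 is [[0, 0], [0, 0]] with rank 0, so corank 2. A Groebner basis of the Jacobian ideal J(f) in C{s,t} is {s^3, s^2*t, -s^2/4 + s*t^2, t^3}; counting standard monomials gives mu = 6. Corank 2; j^3 = s^3 is a perfect cube, so E-series; the 4-jet and mu = 6 give E_6. The Hessian of g at 0 is [[2, 0], [0, 0]] with rank 1, so corank 1. A Groebner basis of the Jacobian ideal J(g) in C{s,t} is {t^8, s}; counting standard monomials gives mu = 8. Corank 1: A-series; mu = 8 gives A_8. f is E_6 but g is A_8, hence not right-equivalent.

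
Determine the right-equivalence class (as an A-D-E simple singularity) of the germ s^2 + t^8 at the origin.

A_{7}

The Hessian of f at 0 is [[2, 0], [0, 0]] with rank 1, so corank 1. A Groebner basis of the Jacobian ideal J(f) in C{s,t} is {t^7, s}; counting standard monomials gives mu = 7. Corank 1: A-series; mu = 7 gives A_7.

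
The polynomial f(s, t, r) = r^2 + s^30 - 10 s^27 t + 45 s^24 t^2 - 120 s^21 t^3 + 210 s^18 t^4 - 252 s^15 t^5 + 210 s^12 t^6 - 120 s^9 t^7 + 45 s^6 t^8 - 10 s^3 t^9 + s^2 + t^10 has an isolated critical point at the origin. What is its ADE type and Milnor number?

The Hessian of f at 0 has rank 2. Corank 1: A-series; mu = 9 gives A_9.

Type A_9, Milnor number mu = 9.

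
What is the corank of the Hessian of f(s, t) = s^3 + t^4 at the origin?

Hessian at 0 has rank 0.

2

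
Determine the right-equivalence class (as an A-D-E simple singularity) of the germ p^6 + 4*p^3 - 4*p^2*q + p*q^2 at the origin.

D7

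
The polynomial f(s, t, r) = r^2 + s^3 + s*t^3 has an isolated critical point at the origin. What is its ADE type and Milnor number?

Type E7, Milnor number mu = 7.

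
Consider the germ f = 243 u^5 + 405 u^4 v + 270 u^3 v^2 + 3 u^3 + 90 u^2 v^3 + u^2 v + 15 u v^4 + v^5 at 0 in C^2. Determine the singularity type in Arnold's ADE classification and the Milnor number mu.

The Hessian of f at 0 has rank 0. Corank 2; j^3 = u^2*(3*u + v) has shape L^2 M (L != M), so D-series; mu = 6 gives D_6.

Type D_6, Milnor number mu = 6.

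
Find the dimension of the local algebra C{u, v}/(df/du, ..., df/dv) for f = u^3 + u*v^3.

7

The Hessian of f at 0 is [[0, 0], [0, 0]] with rank 0, so corank 2. A Groebner basis of the Jacobian ideal J(f) in C{u,v} is {u^3, u*v^2, 3*u^2 + v^3}; counting standard monomials gives mu = 7. Corank 2; j^3 = u^3 is a perfect cube, so E-series; the 4-jet and mu = 7 give E_7.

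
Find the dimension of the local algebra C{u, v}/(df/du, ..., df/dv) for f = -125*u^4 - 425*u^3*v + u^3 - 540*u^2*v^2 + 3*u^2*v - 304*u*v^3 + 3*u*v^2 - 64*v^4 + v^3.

The Hessian of f at 0 has rank 0. Corank 2; j^3 = (u + v)^3 is a perfect cube, so E-series; the 4-jet and mu = 7 give E_7.

7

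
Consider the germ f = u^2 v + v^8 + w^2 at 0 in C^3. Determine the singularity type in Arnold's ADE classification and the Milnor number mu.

The Hessian of f at 0 has rank 1. Corank 2; j^3 = u^2*v has shape L^2 M (L != M), so D-series; mu = 9 gives D_9.

Type D_{9}, Milnor number mu = 9.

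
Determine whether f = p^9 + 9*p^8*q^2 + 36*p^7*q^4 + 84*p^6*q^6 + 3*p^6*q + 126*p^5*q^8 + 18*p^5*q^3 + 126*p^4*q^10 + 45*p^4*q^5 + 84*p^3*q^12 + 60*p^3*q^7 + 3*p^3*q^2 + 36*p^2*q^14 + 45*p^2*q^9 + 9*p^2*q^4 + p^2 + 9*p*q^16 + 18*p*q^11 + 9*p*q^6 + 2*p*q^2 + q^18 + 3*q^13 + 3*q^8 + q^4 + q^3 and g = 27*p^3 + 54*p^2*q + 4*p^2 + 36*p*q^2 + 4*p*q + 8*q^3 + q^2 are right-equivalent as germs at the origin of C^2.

The Hessian of f at 0 has rank 1. Corank 1: A-series; mu = 2 gives A_2. The Hessian of g at 0 has rank 1. Corank 1: A-series; mu = 2 gives A_2. Both have type A_2, hence right-equivalent.

Yes.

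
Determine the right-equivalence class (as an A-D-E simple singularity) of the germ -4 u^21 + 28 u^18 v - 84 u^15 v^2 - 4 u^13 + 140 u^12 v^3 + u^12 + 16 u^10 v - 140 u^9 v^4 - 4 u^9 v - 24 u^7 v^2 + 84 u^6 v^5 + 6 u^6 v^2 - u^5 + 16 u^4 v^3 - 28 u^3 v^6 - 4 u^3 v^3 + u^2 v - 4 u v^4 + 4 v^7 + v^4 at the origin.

The Hessian of f at 0 is [[0, 0], [0, 0]] with rank 0, so corank 2. A Groebner basis of the Jacobian ideal J(f) in C{u,v} is {u^3, u^2/4 + v^3, u*v}; counting standard monomials gives mu = 5. Corank 2; j^3 = u^2*v has shape L^2 M (L != M), so D-series; mu = 5 gives D_5.

D_{5}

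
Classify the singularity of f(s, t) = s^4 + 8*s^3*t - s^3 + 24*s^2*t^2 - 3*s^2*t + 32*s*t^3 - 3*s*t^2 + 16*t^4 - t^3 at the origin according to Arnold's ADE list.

The Hessian of f at 0 has rank 0. Corank 2; j^3 = -(s + t)^3 is a perfect cube, so E-series; the 4-jet and mu = 6 give E_6.

E_6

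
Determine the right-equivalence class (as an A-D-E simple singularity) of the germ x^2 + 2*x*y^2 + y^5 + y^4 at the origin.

A4

The Hessian of f at 0 has rank 1. Corank 1: A-series; mu = 4 gives A_4.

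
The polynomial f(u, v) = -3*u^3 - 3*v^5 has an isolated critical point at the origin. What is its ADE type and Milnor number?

Type E_{8}, Milnor number mu = 8.

The Hessian of f at 0 is [[0, 0], [0, 0]] with rank 0, so corank 2. A Groebner basis of the Jacobian ideal J(f) in C{u,v} is {v^4, u^2}; counting standard monomials gives mu = 8. Corank 2; j^3 = -3*u^3 is a perfect cube, so E-series; the 5-jet and mu = 8 give E_8.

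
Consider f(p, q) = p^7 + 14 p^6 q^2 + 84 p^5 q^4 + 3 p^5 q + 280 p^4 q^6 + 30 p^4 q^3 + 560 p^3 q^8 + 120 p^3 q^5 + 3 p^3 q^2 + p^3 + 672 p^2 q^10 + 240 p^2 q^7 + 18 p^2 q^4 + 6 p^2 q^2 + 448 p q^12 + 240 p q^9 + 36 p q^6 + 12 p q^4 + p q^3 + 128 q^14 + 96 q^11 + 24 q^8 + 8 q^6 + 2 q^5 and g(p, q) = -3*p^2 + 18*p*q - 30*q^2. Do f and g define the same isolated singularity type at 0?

The Hessian of f at 0 has rank 0. Corank 2; j^3 = p^3 is a perfect cube, so E-series; the 4-jet and mu = 7 give E_7. The Hessian of g at 0 has rank 2. Corank 0: nondegenerate Morse point, so A_1. f is E_7 but g is A_1, hence not right-equivalent.

No.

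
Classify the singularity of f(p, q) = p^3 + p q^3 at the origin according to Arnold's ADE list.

The Hessian of f at 0 has rank 0. Corank 2; j^3 = p^3 is a perfect cube, so E-series; the 4-jet and mu = 7 give E_7.

E_{7}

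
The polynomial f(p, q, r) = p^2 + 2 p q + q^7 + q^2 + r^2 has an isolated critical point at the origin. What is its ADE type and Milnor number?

The Hessian of f at 0 has rank 2. Corank 1: A-series; mu = 6 gives A_6.

Type A_{6}, Milnor number mu = 6.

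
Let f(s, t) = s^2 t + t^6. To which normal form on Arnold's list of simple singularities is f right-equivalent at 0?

The Hessian of f at 0 has rank 0. Corank 2; j^3 = s^2*t has shape L^2 M (L != M), so D-series; mu = 7 gives D_7.

D_7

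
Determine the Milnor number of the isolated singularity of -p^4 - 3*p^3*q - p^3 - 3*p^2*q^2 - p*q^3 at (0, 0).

7

The Hessian of f at 0 is [[0, 0], [0, 0]] with rank 0, so corank 2. A Groebner basis of the Jacobian ideal J(f) in C{p,q} is {3*p^2 + q^4 + q^3, p^3, p^2*q - p^2 - q^3/3, 2*p^2 + p*q^2 + 2*q^3/3}; counting standard monomials gives mu = 7. Corank 2; j^3 = -p^3 is a perfect cube, so E-series; the 4-jet and mu = 7 give E_7.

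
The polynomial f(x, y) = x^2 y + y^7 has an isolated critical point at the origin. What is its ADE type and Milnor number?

The Hessian of f at 0 is [[0, 0], [0, 0]] with rank 0, so corank 2. A Groebner basis of the Jacobian ideal J(f) in C{x,y} is {x^2/7 + y^6, x^3, x*y}; counting standard monomials gives mu = 8. Corank 2; j^3 = x^2*y has shape L^2 M (L != M), so D-series; mu = 8 gives D_8.

Type D_{8}, Milnor number mu = 8.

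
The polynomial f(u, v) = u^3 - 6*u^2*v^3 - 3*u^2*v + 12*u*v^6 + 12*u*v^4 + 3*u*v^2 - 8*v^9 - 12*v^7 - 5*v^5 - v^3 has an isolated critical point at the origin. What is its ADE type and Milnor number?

The Hessian of f at 0 has rank 0. Corank 2; j^3 = (u - v)^3 is a perfect cube, so E-series; the 5-jet and mu = 8 give E_8.

Type E_8, Milnor number mu = 8.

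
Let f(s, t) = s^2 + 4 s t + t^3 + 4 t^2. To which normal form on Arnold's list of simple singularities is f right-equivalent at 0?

A2

The Hessian of f at 0 has rank 1. Corank 1: A-series; mu = 2 gives A_2.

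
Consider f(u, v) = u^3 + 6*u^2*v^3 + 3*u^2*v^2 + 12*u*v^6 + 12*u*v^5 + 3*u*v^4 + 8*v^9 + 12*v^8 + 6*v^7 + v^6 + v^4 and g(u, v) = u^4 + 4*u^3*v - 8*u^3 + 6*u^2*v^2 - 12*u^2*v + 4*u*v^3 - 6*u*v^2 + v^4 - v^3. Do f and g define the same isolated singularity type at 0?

Yes.

The Hessian of f at 0 has rank 0. Corank 2; j^3 = u^3 is a perfect cube, so E-series; the 4-jet and mu = 6 give E_6. The Hessian of g at 0 has rank 0. Corank 2; j^3 = -(2*u + v)^3 is a perfect cube, so E-series; the 4-jet and mu = 6 give E_6. Both have type E_6, hence right-equivalent.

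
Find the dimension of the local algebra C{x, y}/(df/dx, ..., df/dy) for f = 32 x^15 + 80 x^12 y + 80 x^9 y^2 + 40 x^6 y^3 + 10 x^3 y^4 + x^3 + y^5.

8

The Hessian of f at 0 has rank 0. Corank 2; j^3 = x^3 is a perfect cube, so E-series; the 5-jet and mu = 8 give E_8.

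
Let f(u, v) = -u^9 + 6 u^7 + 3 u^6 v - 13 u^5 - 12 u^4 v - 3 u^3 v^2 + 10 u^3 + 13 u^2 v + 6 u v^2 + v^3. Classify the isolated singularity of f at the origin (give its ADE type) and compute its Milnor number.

Type D4, Milnor number mu = 4.

The Hessian of f at 0 is [[0, 0], [0, 0]] with rank 0, so corank 2. A Groebner basis of the Jacobian ideal J(f) in C{u,v} is {v^3, u^2 - 3*v^2/11, u*v + 6*v^2/11}; counting standard monomials gives mu = 4. Corank 2; j^3 = (2*u + v)*(5*u^2 + 4*u*v + v^2) splits into three distinct lines over C (the quadratic factor has nonzero discriminant), so D_4.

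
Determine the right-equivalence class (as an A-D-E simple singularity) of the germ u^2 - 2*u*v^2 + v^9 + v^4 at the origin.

The Hessian of f at 0 has rank 1. Corank 1: A-series; mu = 8 gives A_8.

A_{8}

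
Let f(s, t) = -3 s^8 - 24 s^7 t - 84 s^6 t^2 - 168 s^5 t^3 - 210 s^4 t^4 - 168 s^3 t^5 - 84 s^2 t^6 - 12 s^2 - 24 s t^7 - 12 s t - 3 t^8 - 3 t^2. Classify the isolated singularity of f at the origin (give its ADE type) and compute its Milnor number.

The Hessian of f at 0 has rank 1. Corank 1: A-series; mu = 7 gives A_7.

Type A7, Milnor number mu = 7.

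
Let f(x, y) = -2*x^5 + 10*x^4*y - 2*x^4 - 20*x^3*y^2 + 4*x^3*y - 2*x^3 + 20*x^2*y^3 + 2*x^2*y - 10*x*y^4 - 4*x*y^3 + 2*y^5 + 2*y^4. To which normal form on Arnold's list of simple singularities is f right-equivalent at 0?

D_{5}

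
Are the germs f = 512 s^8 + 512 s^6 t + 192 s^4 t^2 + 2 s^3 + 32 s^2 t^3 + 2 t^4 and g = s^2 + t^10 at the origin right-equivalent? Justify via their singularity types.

No.

The Hessian of f at 0 has rank 0. Corank 2; j^3 = 2*s^3 is a perfect cube, so E-series; the 4-jet and mu = 6 give E_6. The Hessian of g at 0 has rank 1. Corank 1: A-series; mu = 9 gives A_9. f is E_6 but g is A_9, hence not right-equivalent.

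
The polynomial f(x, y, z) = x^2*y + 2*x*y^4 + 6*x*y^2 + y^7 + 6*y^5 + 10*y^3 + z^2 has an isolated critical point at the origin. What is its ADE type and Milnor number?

Type D4, Milnor number mu = 4.

The Hessian of f at 0 is [[0, 0, 0], [0, 0, 0], [0, 0, 2]] with rank 1, so corank 2. A Groebner basis of the Jacobian ideal J(f) in C{x,y,z} is {y^3, x^2 - 6*y^2, x*y + 3*y^2, z}; counting standard monomials gives mu = 4. Corank 2; j^3 = y*(x^2 + 6*x*y + 10*y^2) splits into three distinct lines over C (the quadratic factor has nonzero discriminant), so D_4.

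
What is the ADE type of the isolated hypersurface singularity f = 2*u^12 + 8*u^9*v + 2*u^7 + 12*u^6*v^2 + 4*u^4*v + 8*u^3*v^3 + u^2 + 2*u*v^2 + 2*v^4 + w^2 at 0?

A_{3}

The Hessian of f at 0 is [[2, 0, 0], [0, 0, 0], [0, 0, 2]] with rank 2, so corank 1. A Groebner basis of the Jacobian ideal J(f) in C{u,v,w} is {u^2, u*v, u + v^2, w}; counting standard monomials gives mu = 3. Corank 1: A-series; mu = 3 gives A_3.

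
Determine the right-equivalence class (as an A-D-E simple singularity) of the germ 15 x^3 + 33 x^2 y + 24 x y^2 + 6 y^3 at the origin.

D_4

The Hessian of f at 0 has rank 0. Corank 2; j^3 = 3*(x + y)*(5*x^2 + 6*x*y + 2*y^2) splits into three distinct lines over C (the quadratic factor has nonzero discriminant), so D_4.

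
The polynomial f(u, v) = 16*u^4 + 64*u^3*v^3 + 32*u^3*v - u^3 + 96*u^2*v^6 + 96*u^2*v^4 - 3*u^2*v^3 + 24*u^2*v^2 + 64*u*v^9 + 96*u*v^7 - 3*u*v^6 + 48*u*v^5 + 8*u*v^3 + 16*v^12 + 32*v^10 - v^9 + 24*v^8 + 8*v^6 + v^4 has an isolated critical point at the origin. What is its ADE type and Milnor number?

The Hessian of f at 0 is [[0, 0], [0, 0]] with rank 0, so corank 2. A Groebner basis of the Jacobian ideal J(f) in C{u,v} is {v^4, u*v^2 + v^3/6, u^2}; counting standard monomials gives mu = 6. Corank 2; j^3 = -u^3 is a perfect cube, so E-series; the 4-jet and mu = 6 give E_6.

Type E_6, Milnor number mu = 6.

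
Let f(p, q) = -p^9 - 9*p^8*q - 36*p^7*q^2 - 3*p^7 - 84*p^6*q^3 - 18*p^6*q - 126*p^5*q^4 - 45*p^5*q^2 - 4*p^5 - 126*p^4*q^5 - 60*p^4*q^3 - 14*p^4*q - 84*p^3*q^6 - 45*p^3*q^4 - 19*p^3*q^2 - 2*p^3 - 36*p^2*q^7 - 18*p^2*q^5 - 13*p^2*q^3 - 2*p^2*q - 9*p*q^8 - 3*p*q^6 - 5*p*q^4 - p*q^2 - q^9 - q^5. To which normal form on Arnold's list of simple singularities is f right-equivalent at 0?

The Hessian of f at 0 has rank 0. Corank 2; j^3 = -p*(2*p^2 + 2*p*q + q^2) splits into three distinct lines over C (the quadratic factor has nonzero discriminant), so D_4.

D4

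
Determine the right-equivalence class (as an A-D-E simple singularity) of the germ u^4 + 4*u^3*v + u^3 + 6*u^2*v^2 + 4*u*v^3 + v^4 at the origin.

E_6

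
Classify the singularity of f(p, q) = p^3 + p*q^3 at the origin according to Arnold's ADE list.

The Hessian of f at 0 has rank 0. Corank 2; j^3 = p^3 is a perfect cube, so E-series; the 4-jet and mu = 7 give E_7.

E_7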